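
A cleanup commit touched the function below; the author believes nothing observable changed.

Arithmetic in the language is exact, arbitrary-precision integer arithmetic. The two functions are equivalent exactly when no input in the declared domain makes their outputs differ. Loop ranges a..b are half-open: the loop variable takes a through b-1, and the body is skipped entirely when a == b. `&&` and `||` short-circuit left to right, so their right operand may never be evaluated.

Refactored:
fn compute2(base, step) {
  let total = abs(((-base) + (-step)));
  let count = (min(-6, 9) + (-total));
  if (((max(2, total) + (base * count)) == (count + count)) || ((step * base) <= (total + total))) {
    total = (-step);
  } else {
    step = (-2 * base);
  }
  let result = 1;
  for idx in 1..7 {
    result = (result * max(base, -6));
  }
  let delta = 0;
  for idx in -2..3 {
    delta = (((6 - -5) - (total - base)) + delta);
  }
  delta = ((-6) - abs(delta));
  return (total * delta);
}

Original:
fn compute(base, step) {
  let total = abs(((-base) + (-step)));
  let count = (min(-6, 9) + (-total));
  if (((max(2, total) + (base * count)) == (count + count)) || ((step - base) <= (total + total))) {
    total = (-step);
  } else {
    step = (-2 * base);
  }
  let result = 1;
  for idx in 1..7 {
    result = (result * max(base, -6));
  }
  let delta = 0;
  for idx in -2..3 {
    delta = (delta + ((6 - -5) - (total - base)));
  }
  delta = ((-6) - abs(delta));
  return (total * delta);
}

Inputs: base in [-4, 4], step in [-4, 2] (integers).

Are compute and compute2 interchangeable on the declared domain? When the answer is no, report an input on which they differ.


Run the pair on base=-4, step=2.
compute: total := 2 | count := -8 | (((max(2, total) + (base * count)) == (count + count)) || ((step - base) <= (total + total))): false | step := 8 | result := 1 | iter idx=1: | result := -4 | iter idx=2: | result := 16 | iter idx=3: | result := -64 | iter idx=4: | result := 256 | iter idx=5: | result := -1024 | iter idx=6: | result := 4096 | delta := 0 | iter idx=-2: | delta := 5 | iter idx=-1: | delta := 10 | iter idx=0: | delta := 15 | iter idx=1: | delta := 20 | iter idx=2: | delta := 25 | delta := -31 | result -62
compute2: total := 2 | count := -8 | (((max(2, total) + (base * count)) == (count + count)) || ((step * base) <= (total + total))): true | total := -2 | result := 1 | iter idx=1: | result := -4 | iter idx=2: | result := 16 | iter idx=3: | result := -64 | iter idx=4: | result := 256 | iter idx=5: | result := -1024 | iter idx=6: | result := 4096 | delta := 0 | iter idx=-2: | delta := 9 | iter idx=-1: | delta := 18 | iter idx=0: | delta := 27 | iter idx=1: | delta := 36 | iter idx=2: | delta := 45 | delta := -51 | result 102
-62 vs 102 — the two versions disagree here.
verdict: not equivalent; witness: base=-4, step=2


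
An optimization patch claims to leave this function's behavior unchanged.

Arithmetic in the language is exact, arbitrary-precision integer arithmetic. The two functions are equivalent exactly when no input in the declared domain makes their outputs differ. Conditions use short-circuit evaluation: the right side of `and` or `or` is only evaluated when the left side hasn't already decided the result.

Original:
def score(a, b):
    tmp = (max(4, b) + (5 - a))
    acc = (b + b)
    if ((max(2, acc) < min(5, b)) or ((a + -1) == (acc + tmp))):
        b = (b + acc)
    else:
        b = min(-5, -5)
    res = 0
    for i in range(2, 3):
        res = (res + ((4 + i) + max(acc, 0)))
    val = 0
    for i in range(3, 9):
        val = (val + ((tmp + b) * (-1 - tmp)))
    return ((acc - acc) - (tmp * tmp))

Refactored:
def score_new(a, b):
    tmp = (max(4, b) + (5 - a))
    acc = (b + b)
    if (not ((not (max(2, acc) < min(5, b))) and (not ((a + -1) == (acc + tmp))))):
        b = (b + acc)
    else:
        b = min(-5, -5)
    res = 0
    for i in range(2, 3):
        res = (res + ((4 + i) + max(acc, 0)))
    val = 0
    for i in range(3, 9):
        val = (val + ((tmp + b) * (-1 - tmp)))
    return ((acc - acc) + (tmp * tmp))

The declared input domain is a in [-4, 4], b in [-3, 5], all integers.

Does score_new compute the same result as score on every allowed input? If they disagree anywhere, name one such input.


There is a counterexample at a=-4, b=-3: -169 on one side, 169 on the other.
score: tmp := 13 | acc := -6 | ((max(2, acc) < min(5, b)) or ((a + -1) == (acc + tmp))): false | b := -5 | res := 0 | iter i=2: | res := 6 | val := 0 | iter i=3: | val := -112 | iter i=4: | val := -224 | iter i=5: | val := -336 | iter i=6: | val := -448 | iter i=7: | val := -560 | iter i=8: | val := -672 | result -169
score_new: tmp := 13 | acc := -6 | (not ((not (max(2, acc) < min(5, b))) and (not ((a + -1) == (acc + tmp))))): false | b := -5 | res := 0 | iter i=2: | res := 6 | val := 0 | iter i=3: | val := -112 | iter i=4: | val := -224 | iter i=5: | val := -336 | iter i=6: | val := -448 | iter i=7: | val := -560 | iter i=8: | val := -672 | result 169
verdict: not equivalent; witness: a=-4, b=-3


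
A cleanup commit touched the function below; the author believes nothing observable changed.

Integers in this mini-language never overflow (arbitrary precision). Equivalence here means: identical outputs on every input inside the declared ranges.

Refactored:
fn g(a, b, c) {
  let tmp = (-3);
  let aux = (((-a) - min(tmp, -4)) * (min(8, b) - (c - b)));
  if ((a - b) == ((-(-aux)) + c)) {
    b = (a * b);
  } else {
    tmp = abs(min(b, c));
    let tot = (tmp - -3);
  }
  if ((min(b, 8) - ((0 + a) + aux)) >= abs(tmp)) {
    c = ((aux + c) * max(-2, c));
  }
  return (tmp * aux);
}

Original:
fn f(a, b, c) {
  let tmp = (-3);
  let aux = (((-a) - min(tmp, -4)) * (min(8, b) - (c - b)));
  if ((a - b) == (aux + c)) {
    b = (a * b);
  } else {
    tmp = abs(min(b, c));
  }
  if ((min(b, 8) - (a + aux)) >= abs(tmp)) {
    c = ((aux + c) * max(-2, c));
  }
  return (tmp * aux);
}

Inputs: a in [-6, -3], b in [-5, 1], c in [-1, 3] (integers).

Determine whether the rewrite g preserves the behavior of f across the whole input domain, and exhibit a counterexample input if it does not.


Behavior is preserved: although constant usage differs; also arithmetic usage differs; also statement counts differ; also local variable names differ, the outputs never diverge.
Tracing a=-5, b=-1, c=1: f: tmp = -3; aux = -27; ((a - b) == (aux + c)) -> false; tmp = 1; ((min(b, 8) - (a + aux)) >= abs(tmp)) -> true; c = -26; return -27 | g: tmp = -3; aux = -27; ((a - b) == ((-(-aux)) + c)) -> false; tmp = 1; tot = 4; ((min(b, 8) - ((0 + a) + aux)) >= abs(tmp)) -> true; c = -26; return -27 — matching result -27.
Sweeping the whole domain (140 inputs) finds no disagreement.
verdict: equivalent


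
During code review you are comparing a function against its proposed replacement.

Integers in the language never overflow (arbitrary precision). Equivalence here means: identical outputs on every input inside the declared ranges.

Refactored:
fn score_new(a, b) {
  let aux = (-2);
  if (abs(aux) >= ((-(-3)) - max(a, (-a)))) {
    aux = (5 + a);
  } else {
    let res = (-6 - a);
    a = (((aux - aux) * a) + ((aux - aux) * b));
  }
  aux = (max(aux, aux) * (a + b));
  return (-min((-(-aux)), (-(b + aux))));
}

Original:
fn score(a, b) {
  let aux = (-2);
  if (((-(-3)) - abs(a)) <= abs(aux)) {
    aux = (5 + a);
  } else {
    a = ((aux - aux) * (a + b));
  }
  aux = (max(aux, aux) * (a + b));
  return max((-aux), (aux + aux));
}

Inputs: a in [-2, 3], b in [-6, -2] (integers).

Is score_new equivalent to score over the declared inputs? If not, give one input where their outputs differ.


Try a=0, b=-6.
score: aux becomes -2; next (((-(-3)) - abs(a)) <= abs(aux)) evaluates to false; next a becomes 0; next aux becomes 12; next final value 24
score_new: aux becomes -2; next (abs(aux) >= ((-(-3)) - max(a, (-a)))) evaluates to false; next res becomes -6; next a becomes 0; next aux becomes 12; next final value 6
24 vs 6 — the two versions disagree here.
verdict: not equivalent; witness: a=0, b=-6


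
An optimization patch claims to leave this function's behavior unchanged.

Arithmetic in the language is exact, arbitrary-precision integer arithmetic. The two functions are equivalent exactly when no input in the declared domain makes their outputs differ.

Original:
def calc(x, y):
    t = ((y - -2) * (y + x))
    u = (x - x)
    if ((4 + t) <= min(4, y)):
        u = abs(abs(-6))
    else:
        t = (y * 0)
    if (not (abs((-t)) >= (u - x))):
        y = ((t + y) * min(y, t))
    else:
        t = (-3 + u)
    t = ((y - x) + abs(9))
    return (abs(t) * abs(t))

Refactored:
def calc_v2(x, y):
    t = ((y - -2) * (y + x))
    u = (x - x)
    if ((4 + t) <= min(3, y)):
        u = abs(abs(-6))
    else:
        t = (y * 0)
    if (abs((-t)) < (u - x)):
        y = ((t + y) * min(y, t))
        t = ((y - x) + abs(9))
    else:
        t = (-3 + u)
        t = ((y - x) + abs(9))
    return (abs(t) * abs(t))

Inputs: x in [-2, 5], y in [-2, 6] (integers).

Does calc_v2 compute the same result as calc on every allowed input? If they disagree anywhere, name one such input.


The edit looks behavioral (`4` became `3`), but over these ranges it never changes the outcome.
As a probe, take x=3, y=5: calc runs t becomes 56; next u becomes 0; next ((4 + t) <= min(4, y)) evaluates to false; next t becomes 0; next (not (abs((-t)) >= (u - x))) evaluates to false; next t becomes -3; next t becomes 11; next final value 121; calc_v2 runs t becomes 56; next u becomes 0; next ((4 + t) <= min(3, y)) evaluates to false; next t becomes 0; next (abs((-t)) < (u - x)) evaluates to false; next t becomes -3; next t becomes 11; next final value 121; both end at 121.
Across all 72 domain points the two functions coincide.
verdict: equivalent


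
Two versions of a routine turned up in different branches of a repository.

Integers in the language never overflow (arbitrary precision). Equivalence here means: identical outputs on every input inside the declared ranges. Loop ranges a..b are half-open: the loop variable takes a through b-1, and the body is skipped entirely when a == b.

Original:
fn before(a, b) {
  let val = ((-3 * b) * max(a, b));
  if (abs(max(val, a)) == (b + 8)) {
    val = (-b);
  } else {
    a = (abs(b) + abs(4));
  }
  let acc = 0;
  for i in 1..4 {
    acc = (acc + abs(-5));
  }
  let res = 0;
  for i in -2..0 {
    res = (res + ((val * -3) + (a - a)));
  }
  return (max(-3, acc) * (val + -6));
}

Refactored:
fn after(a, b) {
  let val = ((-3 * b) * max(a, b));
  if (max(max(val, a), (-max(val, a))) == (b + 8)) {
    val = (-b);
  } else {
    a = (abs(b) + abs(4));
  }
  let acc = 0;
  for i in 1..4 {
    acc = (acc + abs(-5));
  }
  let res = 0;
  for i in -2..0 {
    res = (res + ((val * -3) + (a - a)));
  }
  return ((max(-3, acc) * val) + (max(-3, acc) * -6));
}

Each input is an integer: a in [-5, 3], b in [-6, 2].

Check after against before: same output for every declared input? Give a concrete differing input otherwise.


Changes here: min/max/abs usage differs, and arithmetic usage differs, and constant usage differs; the full 81-point sweep finds no disagreement.
verdict: equivalent


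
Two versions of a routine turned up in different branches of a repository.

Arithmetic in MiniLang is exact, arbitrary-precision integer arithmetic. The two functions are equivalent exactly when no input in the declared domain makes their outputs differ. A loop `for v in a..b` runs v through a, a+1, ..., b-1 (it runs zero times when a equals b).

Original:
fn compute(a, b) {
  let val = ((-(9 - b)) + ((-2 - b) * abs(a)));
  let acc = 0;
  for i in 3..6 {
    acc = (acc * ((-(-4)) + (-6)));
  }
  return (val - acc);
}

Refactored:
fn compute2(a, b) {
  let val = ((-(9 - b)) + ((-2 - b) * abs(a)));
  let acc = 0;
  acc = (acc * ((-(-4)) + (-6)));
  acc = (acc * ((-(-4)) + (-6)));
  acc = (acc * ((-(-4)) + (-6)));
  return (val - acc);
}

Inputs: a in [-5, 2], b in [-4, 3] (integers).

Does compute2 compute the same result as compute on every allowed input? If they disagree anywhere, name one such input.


Equivalent — the differences include statement counts differ; also local variable names differ; also arithmetic usage differs; also loop structure differs; also constant usage differs, yet no declared input distinguishes the two.
Tracing a=0, b=1: compute: val = -8; acc = 0; [i=3]; acc = 0; [i=4]; acc = 0; [i=5]; acc = 0; return -8 | compute2: val = -8; acc = 0; acc = 0; acc = 0; acc = 0; return -8 — matching result -8.
Every one of the 64 inputs gives matching results.
verdict: equivalent


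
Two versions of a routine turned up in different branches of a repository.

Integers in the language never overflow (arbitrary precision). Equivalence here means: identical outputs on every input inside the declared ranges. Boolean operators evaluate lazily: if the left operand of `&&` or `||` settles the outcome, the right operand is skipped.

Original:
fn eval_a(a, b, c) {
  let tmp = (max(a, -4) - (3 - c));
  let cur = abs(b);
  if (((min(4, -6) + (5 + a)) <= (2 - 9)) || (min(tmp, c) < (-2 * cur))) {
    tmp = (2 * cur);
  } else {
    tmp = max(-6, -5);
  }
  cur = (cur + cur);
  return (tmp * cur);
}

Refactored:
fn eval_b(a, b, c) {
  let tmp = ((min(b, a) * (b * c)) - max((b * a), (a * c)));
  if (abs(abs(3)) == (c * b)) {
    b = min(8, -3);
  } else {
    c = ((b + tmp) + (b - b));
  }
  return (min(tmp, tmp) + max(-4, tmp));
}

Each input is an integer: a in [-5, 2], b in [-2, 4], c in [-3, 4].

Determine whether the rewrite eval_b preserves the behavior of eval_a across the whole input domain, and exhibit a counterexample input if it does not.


At a=-5, b=-2, c=-3: eval_a gives 16, eval_b gives -49.
verdict: not equivalent; witness: a=-5, b=-2, c=-3


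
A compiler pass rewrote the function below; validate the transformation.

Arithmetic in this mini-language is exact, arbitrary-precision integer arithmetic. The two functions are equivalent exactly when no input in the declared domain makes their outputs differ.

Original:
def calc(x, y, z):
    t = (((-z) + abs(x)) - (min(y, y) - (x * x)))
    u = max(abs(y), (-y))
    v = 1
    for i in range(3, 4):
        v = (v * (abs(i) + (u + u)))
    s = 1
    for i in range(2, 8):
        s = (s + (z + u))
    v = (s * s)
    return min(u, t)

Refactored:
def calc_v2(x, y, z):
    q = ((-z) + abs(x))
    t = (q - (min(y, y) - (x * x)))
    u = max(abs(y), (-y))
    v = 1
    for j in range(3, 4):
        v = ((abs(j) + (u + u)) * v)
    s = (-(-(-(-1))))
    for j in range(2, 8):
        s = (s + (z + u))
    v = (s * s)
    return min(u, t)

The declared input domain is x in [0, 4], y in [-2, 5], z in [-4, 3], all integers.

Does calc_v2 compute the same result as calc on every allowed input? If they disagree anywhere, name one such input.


The two versions differ — the changes include local variable names differ, statement counts differ.
Spot check at x=0, y=1, z=1 — calc: t=-2, then u=1, then v=1, then (i=3), then v=5, then s=1, then (i=2), then s=3, then (i=3), then s=5, then (i=4), then s=7, then (i=5), then s=9, then (i=6), then s=11, then (i=7), then s=13, then v=169, then returns -2. calc_v2: q=-1, then t=-2, then u=1, then v=1, then (j=3), then v=5, then s=1, then (j=2), then s=3, then (j=3), then s=5, then (j=4), then s=7, then (j=5), then s=9, then (j=6), then s=11, then (j=7), then s=13, then v=169, then returns -2. Both give -2.
Sweeping the whole domain (320 inputs) finds no disagreement.
verdict: equivalent


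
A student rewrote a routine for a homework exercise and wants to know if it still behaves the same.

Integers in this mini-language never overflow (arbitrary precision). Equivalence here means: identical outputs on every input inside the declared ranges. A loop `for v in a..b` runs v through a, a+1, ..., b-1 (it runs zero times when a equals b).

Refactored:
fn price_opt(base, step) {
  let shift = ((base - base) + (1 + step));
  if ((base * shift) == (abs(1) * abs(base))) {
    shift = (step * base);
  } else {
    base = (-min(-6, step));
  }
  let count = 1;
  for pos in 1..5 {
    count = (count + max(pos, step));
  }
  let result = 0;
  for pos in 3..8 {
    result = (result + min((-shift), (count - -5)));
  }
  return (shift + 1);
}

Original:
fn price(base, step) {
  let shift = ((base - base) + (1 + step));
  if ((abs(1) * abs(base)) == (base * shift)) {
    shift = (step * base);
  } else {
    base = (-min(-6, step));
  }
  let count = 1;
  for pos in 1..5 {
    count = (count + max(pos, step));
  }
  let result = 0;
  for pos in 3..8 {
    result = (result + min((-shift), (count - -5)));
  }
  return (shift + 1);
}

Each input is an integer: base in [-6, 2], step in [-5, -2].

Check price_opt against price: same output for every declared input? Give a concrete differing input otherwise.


Changes here: same computation, different form; the full 36-point sweep finds no disagreement.
verdict: equivalent


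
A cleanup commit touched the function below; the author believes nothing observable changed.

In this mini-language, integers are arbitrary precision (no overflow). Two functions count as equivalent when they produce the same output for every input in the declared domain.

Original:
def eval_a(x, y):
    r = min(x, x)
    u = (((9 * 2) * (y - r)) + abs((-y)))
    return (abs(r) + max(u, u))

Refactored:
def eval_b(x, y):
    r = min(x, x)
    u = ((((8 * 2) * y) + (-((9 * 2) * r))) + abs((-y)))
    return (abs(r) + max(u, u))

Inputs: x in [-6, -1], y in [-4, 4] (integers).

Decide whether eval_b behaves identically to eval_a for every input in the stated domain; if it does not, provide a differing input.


Take x=-6, y=-4.
eval_a: r becomes -6; next u becomes 40; next final value 46
eval_b: r becomes -6; next u becomes 48; next final value 54
46 != 54, so the rewrite changes behavior.
verdict: not equivalent; witness: x=-6, y=-4


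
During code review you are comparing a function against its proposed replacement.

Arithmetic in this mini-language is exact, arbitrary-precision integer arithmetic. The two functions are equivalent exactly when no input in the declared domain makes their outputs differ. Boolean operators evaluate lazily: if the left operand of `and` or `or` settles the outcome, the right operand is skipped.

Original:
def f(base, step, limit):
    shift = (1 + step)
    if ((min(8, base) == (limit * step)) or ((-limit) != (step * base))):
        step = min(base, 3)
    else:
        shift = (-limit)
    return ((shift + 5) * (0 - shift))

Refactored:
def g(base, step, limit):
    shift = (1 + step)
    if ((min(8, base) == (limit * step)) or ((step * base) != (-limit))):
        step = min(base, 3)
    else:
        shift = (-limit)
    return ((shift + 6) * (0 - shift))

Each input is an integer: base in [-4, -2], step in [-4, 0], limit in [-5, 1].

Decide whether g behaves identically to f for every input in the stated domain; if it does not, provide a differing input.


Not equivalent: base=-4, step=-4, limit=-5 separates them (6 vs 9).
f: shift=-3, then ((min(8, base) == (limit * step)) or ((-limit) != (step * base))) is true, then step=-4, then returns 6
g: shift=-3, then ((min(8, base) == (limit * step)) or ((step * base) != (-limit))) is true, then step=-4, then returns 9
verdict: not equivalent; witness: base=-4, step=-4, limit=-5


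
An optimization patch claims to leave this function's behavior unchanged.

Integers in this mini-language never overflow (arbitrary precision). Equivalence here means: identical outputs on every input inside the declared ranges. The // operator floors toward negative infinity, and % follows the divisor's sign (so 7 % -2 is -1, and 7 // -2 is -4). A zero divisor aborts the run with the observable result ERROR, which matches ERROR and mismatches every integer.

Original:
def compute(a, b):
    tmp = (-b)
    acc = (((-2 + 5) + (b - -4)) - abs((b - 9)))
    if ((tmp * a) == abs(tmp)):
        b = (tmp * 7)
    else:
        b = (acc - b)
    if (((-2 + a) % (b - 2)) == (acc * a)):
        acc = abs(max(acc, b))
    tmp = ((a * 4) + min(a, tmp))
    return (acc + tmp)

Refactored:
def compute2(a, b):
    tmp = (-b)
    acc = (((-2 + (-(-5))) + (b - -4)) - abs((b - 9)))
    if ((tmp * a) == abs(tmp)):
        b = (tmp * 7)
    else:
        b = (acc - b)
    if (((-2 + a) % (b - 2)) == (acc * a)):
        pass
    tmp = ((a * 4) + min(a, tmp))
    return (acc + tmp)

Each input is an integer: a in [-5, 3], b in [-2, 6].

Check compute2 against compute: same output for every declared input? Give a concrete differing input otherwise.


On input a=0, b=0, compute returns 0 while compute2 returns -2.
verdict: not equivalent; witness: a=0, b=0


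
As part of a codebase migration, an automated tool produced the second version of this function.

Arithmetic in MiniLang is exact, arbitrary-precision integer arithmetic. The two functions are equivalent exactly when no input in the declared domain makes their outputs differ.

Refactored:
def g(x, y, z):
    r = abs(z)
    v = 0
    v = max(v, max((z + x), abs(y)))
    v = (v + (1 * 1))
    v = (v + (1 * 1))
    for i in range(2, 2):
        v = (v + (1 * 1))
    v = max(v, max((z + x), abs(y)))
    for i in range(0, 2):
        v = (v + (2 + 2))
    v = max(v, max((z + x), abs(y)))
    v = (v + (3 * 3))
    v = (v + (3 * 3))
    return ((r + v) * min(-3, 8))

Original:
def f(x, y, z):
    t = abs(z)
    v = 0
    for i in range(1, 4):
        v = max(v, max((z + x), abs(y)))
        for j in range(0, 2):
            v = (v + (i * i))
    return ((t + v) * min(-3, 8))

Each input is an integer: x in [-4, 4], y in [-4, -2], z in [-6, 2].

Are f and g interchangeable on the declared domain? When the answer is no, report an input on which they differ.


Equivalent — the differences include statement counts differ, and arithmetic usage differs, and local variable names differ, and loop structure differs, and min/max/abs usage differs, and constant usage differs, yet no declared input distinguishes the two.
As a probe, take x=-2, y=-3, z=-5: f runs t becomes 5; next v becomes 0; next at i=1:; next v becomes 3; next at j=0:; next v becomes 4; next at j=1:; next v becomes 5; next at i=2:; next v becomes 5; next at j=0:; next v becomes 9; next at j=1:; next v becomes 13; next at i=3:; next v becomes 13; next at j=0:; next v becomes 22; next at j=1:; next v becomes 31; next final value -108; g runs r becomes 5; next v becomes 0; next v becomes 3; next v becomes 4; next v becomes 5; next i never enters its loop body; next v becomes 5; next at i=0:; next v becomes 9; next at i=1:; next v becomes 13; next v becomes 13; next v becomes 22; next v becomes 31; next final value -108; both end at -108.
Sweeping the whole domain (243 inputs) finds no disagreement.
verdict: equivalent


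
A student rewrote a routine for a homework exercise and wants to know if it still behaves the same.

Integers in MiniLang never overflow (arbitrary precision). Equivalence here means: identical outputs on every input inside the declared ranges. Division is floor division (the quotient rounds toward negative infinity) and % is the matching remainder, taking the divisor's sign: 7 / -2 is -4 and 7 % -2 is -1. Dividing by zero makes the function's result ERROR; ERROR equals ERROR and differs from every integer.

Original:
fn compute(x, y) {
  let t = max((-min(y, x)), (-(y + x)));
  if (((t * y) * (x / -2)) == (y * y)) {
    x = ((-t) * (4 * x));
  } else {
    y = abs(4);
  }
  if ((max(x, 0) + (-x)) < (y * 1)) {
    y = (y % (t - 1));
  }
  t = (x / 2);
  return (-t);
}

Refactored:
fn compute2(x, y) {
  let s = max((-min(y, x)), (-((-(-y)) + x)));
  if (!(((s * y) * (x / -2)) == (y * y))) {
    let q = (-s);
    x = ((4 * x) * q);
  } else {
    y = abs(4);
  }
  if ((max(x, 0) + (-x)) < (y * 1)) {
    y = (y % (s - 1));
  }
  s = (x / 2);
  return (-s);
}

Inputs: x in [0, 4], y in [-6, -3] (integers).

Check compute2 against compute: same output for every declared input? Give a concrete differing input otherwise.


There is a counterexample at x=1, y=-6: 12 on one side, 0 on the other.
compute: t=6, then (((t * y) * (x / -2)) == (y * y)) is true, then x=-24, then ((max(x, 0) + (-x)) < (y * 1)) is false, then t=-12, then returns 12
compute2: s=6, then (!(((s * y) * (x / -2)) == (y * y))) is false, then y=4, then ((max(x, 0) + (-x)) < (y * 1)) is true, then y=4, then s=0, then returns 0
verdict: not equivalent; witness: x=1, y=-6


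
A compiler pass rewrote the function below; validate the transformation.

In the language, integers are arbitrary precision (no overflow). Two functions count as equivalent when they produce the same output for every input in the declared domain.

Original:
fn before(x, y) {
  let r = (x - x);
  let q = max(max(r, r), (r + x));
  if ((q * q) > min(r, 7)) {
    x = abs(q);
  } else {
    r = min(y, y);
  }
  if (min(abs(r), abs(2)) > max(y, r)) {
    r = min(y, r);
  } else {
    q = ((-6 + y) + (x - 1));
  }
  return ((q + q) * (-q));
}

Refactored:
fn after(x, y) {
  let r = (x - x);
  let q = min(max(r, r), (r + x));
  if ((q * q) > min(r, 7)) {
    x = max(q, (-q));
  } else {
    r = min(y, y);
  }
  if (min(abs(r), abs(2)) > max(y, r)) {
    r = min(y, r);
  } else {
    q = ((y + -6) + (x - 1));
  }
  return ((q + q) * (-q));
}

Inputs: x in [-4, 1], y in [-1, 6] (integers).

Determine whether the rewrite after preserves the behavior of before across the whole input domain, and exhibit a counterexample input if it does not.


Not equivalent: x=-4, y=-1 separates them (0 vs -32).
before: r becomes 0; next q becomes 0; next ((q * q) > min(r, 7)) evaluates to false; next r becomes -1; next (min(abs(r), abs(2)) > max(y, r)) evaluates to true; next r becomes -1; next final value 0
after: r becomes 0; next q becomes -4; next ((q * q) > min(r, 7)) evaluates to true; next x becomes 4; next (min(abs(r), abs(2)) > max(y, r)) evaluates to false; next q becomes -4; next final value -32
verdict: not equivalent; witness: x=-4, y=-1


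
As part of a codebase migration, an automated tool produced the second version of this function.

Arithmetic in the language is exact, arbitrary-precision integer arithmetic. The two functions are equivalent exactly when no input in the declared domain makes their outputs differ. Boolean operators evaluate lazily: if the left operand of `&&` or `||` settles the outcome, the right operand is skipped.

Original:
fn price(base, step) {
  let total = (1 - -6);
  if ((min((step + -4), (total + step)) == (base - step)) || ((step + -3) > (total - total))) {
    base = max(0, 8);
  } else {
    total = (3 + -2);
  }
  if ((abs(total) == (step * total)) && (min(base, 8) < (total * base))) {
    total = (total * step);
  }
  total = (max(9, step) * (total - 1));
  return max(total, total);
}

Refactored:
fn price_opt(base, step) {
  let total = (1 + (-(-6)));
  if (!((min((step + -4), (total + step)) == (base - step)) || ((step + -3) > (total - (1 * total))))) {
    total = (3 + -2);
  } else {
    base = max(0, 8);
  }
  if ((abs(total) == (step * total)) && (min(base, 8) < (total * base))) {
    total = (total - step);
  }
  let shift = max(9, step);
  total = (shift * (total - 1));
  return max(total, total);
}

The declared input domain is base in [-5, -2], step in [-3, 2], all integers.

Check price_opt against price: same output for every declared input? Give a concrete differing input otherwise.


Take base=-2, step=1.
price: total becomes 7; next ((min((step + -4), (total + step)) == (base - step)) || ((step + -3) > (total - total))) evaluates to true; next base becomes 8; next ((abs(total) == (step * total)) && (min(base, 8) < (total * base))) evaluates to true; next total becomes 7; next total becomes 54; next final value 54
price_opt: total becomes 7; next (!((min((step + -4), (total + step)) == (base - step)) || ((step + -3) > (total - (1 * total))))) evaluates to false; next base becomes 8; next ((abs(total) == (step * total)) && (min(base, 8) < (total * base))) evaluates to true; next total becomes 6; next shift becomes 9; next total becomes 45; next final value 45
54 against 45: the behavior changed.
verdict: not equivalent; witness: base=-2, step=1


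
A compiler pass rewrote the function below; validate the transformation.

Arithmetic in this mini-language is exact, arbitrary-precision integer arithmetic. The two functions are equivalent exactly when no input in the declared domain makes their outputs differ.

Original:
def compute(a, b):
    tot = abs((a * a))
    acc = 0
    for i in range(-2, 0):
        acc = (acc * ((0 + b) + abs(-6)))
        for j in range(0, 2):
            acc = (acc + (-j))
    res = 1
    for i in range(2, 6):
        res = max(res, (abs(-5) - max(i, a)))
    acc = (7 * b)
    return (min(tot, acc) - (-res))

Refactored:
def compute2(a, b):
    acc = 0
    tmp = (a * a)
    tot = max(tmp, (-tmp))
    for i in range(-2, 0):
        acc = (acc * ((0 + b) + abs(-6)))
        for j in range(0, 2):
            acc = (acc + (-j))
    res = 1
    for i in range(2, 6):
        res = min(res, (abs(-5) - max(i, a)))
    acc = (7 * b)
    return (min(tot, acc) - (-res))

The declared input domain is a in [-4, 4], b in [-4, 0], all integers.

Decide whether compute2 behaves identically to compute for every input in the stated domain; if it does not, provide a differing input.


Not equivalent: a=-4, b=-4 separates them (-25 vs -28).
compute: tot becomes 16; next acc becomes 0; next at i=-2:; next acc becomes 0; next at j=0:; next acc becomes 0; next at j=1:; next acc becomes -1; next at i=-1:; next acc becomes -2; next at j=0:; next acc becomes -2; next at j=1:; next acc becomes -3; next res becomes 1; next at i=2:; next res becomes 3; next at i=3:; next res becomes 3; next at i=4:; next res becomes 3; next at i=5:; next res becomes 3; next acc becomes -28; next final value -25
compute2: acc becomes 0; next tmp becomes 16; next tot becomes 16; next at i=-2:; next acc becomes 0; next at j=0:; next acc becomes 0; next at j=1:; next acc becomes -1; next at i=-1:; next acc becomes -2; next at j=0:; next acc becomes -2; next at j=1:; next acc becomes -3; next res becomes 1; next at i=2:; next res becomes 1; next at i=3:; next res becomes 1; next at i=4:; next res becomes 1; next at i=5:; next res becomes 0; next acc becomes -28; next final value -28
verdict: not equivalent; witness: a=-4, b=-4


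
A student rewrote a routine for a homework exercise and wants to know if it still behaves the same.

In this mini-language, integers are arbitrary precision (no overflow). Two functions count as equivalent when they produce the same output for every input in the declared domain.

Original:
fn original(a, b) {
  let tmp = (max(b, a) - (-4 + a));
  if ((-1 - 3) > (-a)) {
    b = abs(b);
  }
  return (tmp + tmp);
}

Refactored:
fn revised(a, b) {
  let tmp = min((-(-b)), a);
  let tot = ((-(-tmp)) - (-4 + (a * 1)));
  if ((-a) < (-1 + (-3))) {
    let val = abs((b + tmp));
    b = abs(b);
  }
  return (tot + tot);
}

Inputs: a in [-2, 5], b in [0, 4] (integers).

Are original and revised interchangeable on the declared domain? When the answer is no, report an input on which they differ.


Run the pair on a=-2, b=0.
original: tmp=6, then ((-1 - 3) > (-a)) is false, then returns 12
revised: tmp=-2, then tot=4, then ((-a) < (-1 + (-3))) is false, then returns 8
12 against 8: the behavior changed.
verdict: not equivalent; witness: a=-2, b=0


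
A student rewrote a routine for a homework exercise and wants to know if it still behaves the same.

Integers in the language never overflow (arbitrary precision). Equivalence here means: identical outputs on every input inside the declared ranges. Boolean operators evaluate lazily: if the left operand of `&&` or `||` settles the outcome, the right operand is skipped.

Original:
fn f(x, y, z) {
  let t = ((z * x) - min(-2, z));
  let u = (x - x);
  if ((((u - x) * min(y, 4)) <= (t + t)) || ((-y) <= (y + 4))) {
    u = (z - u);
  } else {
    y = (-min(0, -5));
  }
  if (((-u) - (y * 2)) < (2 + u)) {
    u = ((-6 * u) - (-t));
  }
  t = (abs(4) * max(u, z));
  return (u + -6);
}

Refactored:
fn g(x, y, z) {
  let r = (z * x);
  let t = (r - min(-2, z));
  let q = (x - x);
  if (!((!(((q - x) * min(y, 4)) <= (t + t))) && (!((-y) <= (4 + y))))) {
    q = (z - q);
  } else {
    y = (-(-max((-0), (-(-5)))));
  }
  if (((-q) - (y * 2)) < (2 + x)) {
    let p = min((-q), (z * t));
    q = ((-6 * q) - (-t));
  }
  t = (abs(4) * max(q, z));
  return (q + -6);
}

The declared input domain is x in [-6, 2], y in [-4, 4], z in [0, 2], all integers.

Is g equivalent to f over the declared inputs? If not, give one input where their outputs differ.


Evaluate both at x=-6, y=-2, z=2.
f: t=-10, then u=0, then ((((u - x) * min(y, 4)) <= (t + t)) || ((-y) <= (y + 4))) is true, then u=2, then (((-u) - (y * 2)) < (2 + u)) is true, then u=-22, then t=8, then returns -28
g: r=-12, then t=-10, then q=0, then (!((!(((q - x) * min(y, 4)) <= (t + t))) && (!((-y) <= (4 + y))))) is true, then q=2, then (((-q) - (y * 2)) < (2 + x)) is false, then t=8, then returns -4
-28 and -4 differ, so these are not the same function on this domain.
verdict: not equivalent; witness: x=-6, y=-2, z=2


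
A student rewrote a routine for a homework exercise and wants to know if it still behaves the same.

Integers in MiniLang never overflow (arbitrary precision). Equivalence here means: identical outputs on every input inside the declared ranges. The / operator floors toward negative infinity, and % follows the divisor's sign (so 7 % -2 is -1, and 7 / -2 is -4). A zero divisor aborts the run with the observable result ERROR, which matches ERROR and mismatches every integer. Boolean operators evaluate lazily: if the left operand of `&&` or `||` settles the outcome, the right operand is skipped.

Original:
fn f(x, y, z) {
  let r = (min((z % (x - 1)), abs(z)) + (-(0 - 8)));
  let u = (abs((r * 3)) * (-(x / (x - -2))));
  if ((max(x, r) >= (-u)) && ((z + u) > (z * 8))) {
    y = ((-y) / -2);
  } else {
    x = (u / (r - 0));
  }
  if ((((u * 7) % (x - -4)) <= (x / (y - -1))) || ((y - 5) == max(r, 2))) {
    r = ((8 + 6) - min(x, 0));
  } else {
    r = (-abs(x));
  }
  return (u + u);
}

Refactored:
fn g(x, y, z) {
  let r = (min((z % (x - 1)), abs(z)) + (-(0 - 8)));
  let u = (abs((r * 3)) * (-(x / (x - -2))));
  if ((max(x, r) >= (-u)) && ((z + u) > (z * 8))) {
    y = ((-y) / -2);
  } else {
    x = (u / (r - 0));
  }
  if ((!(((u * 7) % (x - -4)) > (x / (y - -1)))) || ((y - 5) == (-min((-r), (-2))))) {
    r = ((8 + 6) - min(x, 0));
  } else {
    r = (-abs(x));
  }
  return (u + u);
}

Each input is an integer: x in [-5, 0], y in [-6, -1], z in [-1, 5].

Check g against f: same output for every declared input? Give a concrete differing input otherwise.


Equivalent — the differences include boolean connective usage differs, min/max/abs usage differs, comparison usage differs, yet no declared input distinguishes the two.
Tracing x=-2, y=-2, z=1: f: r=6, then a zero divisor aborts: ERROR | g: r=6, then a zero divisor aborts: ERROR — matching result ERROR.
Every one of the 252 inputs gives matching results.
verdict: equivalent


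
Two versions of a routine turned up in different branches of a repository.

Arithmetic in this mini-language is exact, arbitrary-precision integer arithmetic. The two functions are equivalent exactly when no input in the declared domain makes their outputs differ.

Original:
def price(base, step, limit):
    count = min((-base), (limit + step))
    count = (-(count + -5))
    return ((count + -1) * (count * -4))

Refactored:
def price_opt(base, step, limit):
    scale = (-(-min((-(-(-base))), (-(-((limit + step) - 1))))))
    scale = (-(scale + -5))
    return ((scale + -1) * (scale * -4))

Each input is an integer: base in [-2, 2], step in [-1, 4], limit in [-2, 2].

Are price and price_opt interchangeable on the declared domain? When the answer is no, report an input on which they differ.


Consider the input base=-2, step=-1, limit=-2.
price: count becomes -3; next count becomes 8; next final value -224
price_opt: scale becomes -4; next scale becomes 9; next final value -288
-224 and -288 differ, so these are not the same function on this domain.
verdict: not equivalent; witness: base=-2, step=-1, limit=-2


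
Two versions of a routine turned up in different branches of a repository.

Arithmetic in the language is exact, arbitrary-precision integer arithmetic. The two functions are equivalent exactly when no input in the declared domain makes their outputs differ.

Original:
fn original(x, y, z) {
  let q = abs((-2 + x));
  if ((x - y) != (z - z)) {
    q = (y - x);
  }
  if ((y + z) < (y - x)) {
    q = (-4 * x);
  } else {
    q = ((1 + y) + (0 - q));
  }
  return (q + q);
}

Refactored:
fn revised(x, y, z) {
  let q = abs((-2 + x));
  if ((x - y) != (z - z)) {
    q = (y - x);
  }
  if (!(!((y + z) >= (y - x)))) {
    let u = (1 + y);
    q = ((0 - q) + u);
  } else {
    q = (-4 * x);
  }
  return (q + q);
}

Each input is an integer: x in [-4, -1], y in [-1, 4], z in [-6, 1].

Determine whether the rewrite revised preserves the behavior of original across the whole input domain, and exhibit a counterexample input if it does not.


Behavior is preserved: although comparison usage differs; and local variable names differ; and boolean connective usage differs; and statement counts differ, the outputs never diverge.
As a probe, take x=-1, y=2, z=0: original runs q = 3; ((x - y) != (z - z)) -> true; q = 3; ((y + z) < (y - x)) -> true; q = 4; return 8; revised runs q = 3; ((x - y) != (z - z)) -> true; q = 3; (!(!((y + z) >= (y - x)))) -> false; q = 4; return 8; both end at 8.
An exhaustive pass over the 192 declared inputs shows identical outputs.
verdict: equivalent


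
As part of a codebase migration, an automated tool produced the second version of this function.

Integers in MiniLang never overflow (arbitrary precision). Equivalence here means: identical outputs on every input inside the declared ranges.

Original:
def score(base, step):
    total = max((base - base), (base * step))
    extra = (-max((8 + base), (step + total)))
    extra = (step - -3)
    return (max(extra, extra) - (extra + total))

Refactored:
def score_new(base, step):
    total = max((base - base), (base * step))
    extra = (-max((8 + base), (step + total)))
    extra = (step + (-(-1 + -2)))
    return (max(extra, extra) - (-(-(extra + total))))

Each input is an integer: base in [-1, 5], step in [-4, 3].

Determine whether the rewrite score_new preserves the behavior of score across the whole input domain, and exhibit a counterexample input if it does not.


Comparing the listings, the differences include: constant usage differs; also arithmetic usage differs.
Spot check at base=4, step=-3 — score: total := 0 | extra := -12 | extra := 0 | result 0. score_new: total := 0 | extra := -12 | extra := 0 | result 0. Both give 0.
Across all 56 domain points the two functions coincide.
verdict: equivalent


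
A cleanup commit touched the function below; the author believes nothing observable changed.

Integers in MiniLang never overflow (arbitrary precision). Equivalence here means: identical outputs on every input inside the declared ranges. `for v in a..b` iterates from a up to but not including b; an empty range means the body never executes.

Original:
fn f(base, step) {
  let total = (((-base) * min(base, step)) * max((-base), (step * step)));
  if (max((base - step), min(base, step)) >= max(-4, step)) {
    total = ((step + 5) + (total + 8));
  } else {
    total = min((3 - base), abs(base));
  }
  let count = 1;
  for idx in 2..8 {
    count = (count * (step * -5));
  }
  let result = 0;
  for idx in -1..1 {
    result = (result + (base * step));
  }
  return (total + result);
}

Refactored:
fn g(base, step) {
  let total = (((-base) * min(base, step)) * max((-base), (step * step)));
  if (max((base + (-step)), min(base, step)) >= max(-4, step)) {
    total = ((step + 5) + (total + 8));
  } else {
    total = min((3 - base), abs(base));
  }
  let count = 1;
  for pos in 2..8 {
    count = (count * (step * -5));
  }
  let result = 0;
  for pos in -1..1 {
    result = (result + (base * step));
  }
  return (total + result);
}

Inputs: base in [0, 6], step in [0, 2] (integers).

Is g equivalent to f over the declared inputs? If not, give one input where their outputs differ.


Equivalent — the differences include arithmetic usage differs, and local variable names differ, yet no declared input distinguishes the two.
As a probe, take base=5, step=0: f runs total becomes 0; next (max((base - step), min(base, step)) >= max(-4, step)) evaluates to true; next total becomes 13; next count becomes 1; next at idx=2:; next count becomes 0; next at idx=3:; next count becomes 0; next at idx=4:; next count becomes 0; next at idx=5:; next count becomes 0; next at idx=6:; next count becomes 0; next at idx=7:; next count becomes 0; next result becomes 0; next at idx=-1:; next result becomes 0; next at idx=0:; next result becomes 0; next final value 13; g runs total becomes 0; next (max((base + (-step)), min(base, step)) >= max(-4, step)) evaluates to true; next total becomes 13; next count becomes 1; next at pos=2:; next count becomes 0; next at pos=3:; next count becomes 0; next at pos=4:; next count becomes 0; next at pos=5:; next count becomes 0; next at pos=6:; next count becomes 0; next at pos=7:; next count becomes 0; next result becomes 0; next at pos=-1:; next result becomes 0; next at pos=0:; next result becomes 0; next final value 13; both end at 13.
An exhaustive pass over the 21 declared inputs shows identical outputs.
verdict: equivalent
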